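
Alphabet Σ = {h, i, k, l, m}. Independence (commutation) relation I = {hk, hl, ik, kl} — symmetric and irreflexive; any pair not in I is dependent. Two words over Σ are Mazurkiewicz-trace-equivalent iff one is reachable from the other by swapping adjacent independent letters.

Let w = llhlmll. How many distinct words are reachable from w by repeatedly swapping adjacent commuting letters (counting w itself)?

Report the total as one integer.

0(l) covers ∅
1(l) covers 0:l
2(h) covers ∅
3(l) covers 1:l
4(m) covers 2:h, 3:l
5(l) covers 4:m
6(l) covers 5:l
floor of heap: 0:l, 2:h
completions by unplaced set U, small U first (add the entries for U minus each lowest piece of U):
  |U|=1: {6}:1
  |U|=2: {5,6}:1
  |U|=3: {4,5,6}:1
  |U|=4: {2,4,5,6}:1  {3,4,5,6}:1
  |U|=5: {1,3,4,5,6}:1  {2,3,4,5,6}:2
  start at 0(l): 3
  start at 2(h): 1
sum over floor = 4

4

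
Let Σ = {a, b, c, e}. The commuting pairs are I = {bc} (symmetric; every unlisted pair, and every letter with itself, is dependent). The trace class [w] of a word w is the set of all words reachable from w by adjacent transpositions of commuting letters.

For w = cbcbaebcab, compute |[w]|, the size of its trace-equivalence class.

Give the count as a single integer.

0(c) covers ∅
1(b) covers ∅
2(c) covers 0:c
3(b) covers 1:b
4(a) covers 2:c, 3:b
5(e) covers 4:a
6(b) covers 5:e
7(c) covers 5:e
8(a) covers 6:b, 7:c
9(b) covers 8:a
floor of heap: 0:c, 1:b
completions by unplaced set U, small U first (add the entries for U minus each lowest piece of U):
  |U|=1: {9}:1
  |U|=2: {8,9}:1
  |U|=3: {6,8,9}:1  {7,8,9}:1
  |U|=4: {6,7,8,9}:2
  |U|=5: {5,6,7,8,9}:2
  |U|=6: {4,5,6,7,8,9}:2
  |U|=7: {2,4,5,6,7,8,9}:2  {3,4,5,6,7,8,9}:2
  |U|=8: {0,2,4,5,6,7,8,9}:2  {1,3,4,5,6,7,8,9}:2  {2,3,4,5,6,7,8,9}:4
  start at 0(c): 6
  start at 1(b): 6
sum over floor = 12

12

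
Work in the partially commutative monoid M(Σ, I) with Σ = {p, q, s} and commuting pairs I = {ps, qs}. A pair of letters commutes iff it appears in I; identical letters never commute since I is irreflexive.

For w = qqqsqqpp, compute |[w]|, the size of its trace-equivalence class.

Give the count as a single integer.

0(q) covers ∅
1(q) covers 0:q
2(q) covers 1:q
3(s) covers ∅
4(q) covers 2:q
5(q) covers 4:q
6(p) covers 5:q
7(p) covers 6:p
floor of heap: 0:q, 3:s
completions by unplaced set U, small U first (add the entries for U minus each lowest piece of U):
  |U|=1: {3}:1  {7}:1
  |U|=2: {3,7}:2  {6,7}:1
  |U|=3: {3,6,7}:3  {5,6,7}:1
  |U|=4: {3,5,6,7}:4  {4,5,6,7}:1
  |U|=5: {2,4,5,6,7}:1  {3,4,5,6,7}:5
  |U|=6: {1,2,4,5,6,7}:1  {2,3,4,5,6,7}:6
  start at 0(q): 7
  start at 3(s): 1
sum over floor = 8

8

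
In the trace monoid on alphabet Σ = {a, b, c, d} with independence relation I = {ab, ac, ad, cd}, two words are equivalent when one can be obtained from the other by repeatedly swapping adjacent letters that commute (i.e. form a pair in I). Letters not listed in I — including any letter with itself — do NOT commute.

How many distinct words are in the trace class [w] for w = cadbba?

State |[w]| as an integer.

drop 0:c onto floor
drop 1:a onto floor
drop 2:d onto floor
drop 3:b onto {0:c, 2:d}
drop 4:b onto {3:b}
drop 5:a onto {1:a}
ground layer = {0:c, 1:a, 2:d}
drop-orders for the pieces not yet dropped (sum over which currently-grounded one goes next):
  1 to go: {4} 1  {5} 1
  2 to go: {1,5} 1  {3,4} 1  {4,5} 2
  3 to go: {0,3,4} 1  {1,4,5} 3  {2,3,4} 1  {3,4,5} 3
  4 to go: {0,2,3,4} 2  {0,3,4,5} 4  {1,3,4,5} 6  {2,3,4,5} 4
  if 0:c drops first: 10 orders
  if 1:a drops first: 10 orders
  if 2:d drops first: 10 orders
heap linearizations: 30

30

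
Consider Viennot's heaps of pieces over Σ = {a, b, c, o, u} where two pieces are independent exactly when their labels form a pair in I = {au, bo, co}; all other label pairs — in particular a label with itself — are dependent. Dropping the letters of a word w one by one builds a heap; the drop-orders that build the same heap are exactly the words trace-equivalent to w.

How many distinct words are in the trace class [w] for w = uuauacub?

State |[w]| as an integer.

0(u) covers ∅
1(u) covers 0:u
2(a) covers ∅
3(u) covers 1:u
4(a) covers 2:a
5(c) covers 3:u, 4:a
6(u) covers 5:c
7(b) covers 6:u
floor of heap: 0:u, 2:a
completions by unplaced set U, small U first (add the entries for U minus each lowest piece of U):
  |U|=1: {7}:1
  |U|=2: {6,7}:1
  |U|=3: {5,6,7}:1
  |U|=4: {3,5,6,7}:1  {4,5,6,7}:1
  |U|=5: {1,3,5,6,7}:1  {2,4,5,6,7}:1  {3,4,5,6,7}:2
  |U|=6: {0,1,3,5,6,7}:1  {1,3,4,5,6,7}:3  {2,3,4,5,6,7}:3
  start at 0(u): 6
  start at 2(a): 4
sum over floor = 10

10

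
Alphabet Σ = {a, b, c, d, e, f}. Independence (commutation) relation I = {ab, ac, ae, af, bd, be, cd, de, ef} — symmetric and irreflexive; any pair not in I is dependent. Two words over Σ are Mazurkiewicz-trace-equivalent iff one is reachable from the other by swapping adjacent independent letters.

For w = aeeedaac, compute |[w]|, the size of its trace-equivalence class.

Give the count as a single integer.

#0=a has no predecessor
#1=e has no predecessor
#2=e depends on [1:e]
#3=e depends on [2:e]
#4=d depends on [0:a]
#5=a depends on [4:d]
#6=a depends on [5:a]
#7=c depends on [3:e]
sources: [0:a, 1:e]
N(rest) = Σ N(rest − s) over sources s of rest; N(one piece) = 1:
  size 1 → [6]=1  [7]=1
  size 2 → [3,7]=1  [5,6]=1  [6,7]=2
  size 3 → [2,3,7]=1  [3,6,7]=3  [4,5,6]=1  [5,6,7]=3
  size 4 → [0,4,5,6]=1  [1,2,3,7]=1  [2,3,6,7]=4  [3,5,6,7]=6  [4,5,6,7]=4
  size 5 → [0,4,5,6,7]=5  [1,2,3,6,7]=5  [2,3,5,6,7]=10  [3,4,5,6,7]=10
  size 6 → [0,3,4,5,6,7]=15  [1,2,3,5,6,7]=15  [2,3,4,5,6,7]=20
  first=0(a) contributes 35
  first=1(e) contributes 35
|[w]| = 70

70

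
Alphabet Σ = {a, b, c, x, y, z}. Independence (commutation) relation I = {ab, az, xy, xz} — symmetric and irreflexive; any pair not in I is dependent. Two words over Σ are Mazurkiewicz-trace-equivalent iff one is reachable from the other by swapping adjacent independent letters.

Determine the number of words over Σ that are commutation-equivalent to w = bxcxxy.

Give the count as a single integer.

drop 0:b onto floor
drop 1:x onto {0:b}
drop 2:c onto {1:x}
drop 3:x onto {2:c}
drop 4:x onto {3:x}
drop 5:y onto {2:c}
ground layer = {0:b}
drop-orders for the pieces not yet dropped (sum over which currently-grounded one goes next):
  1 to go: {4} 1  {5} 1
  2 to go: {3,4} 1  {4,5} 2
  3 to go: {3,4,5} 3
  4 to go: {2,3,4,5} 3
  if 0:b drops first: 3 orders

3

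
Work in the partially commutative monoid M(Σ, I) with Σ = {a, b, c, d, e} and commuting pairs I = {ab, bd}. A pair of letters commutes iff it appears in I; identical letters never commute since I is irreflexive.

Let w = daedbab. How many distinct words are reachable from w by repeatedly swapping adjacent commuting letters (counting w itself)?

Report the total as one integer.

6

#0=d has no predecessor
#1=a depends on [0:d]
#2=e depends on [1:a]
#3=d depends on [2:e]
#4=b depends on [2:e]
#5=a depends on [3:d]
#6=b depends on [4:b]
sources: [0:d]
N(rest) = Σ N(rest − s) over sources s of rest; N(one piece) = 1:
  size 1 → [5]=1  [6]=1
  size 2 → [3,5]=1  [4,6]=1  [5,6]=2
  size 3 → [3,5,6]=3  [4,5,6]=3
  size 4 → [3,4,5,6]=6
  size 5 → [2,3,4,5,6]=6
  first=0(d) contributes 6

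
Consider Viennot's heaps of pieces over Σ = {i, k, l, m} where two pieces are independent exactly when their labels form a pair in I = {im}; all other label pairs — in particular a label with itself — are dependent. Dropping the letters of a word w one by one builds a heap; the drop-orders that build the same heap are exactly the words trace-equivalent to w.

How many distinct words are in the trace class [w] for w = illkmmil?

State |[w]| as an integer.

3

0(i) covers ∅
1(l) covers 0:i
2(l) covers 1:l
3(k) covers 2:l
4(m) covers 3:k
5(m) covers 4:m
6(i) covers 3:k
7(l) covers 5:m, 6:i
floor of heap: 0:i
completions by unplaced set U, small U first (add the entries for U minus each lowest piece of U):
  |U|=1: {7}:1
  |U|=2: {5,7}:1  {6,7}:1
  |U|=3: {4,5,7}:1  {5,6,7}:2
  |U|=4: {4,5,6,7}:3
  |U|=5: {3,4,5,6,7}:3
  |U|=6: {2,3,4,5,6,7}:3
  start at 0(i): 3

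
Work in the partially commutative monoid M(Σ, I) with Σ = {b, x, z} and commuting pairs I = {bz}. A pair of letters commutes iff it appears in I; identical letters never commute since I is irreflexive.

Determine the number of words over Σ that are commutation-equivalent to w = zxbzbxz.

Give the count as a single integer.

0(z) covers ∅
1(x) covers 0:z
2(b) covers 1:x
3(z) covers 1:x
4(b) covers 2:b
5(x) covers 3:z, 4:b
6(z) covers 5:x
floor of heap: 0:z
completions by unplaced set U, small U first (add the entries for U minus each lowest piece of U):
  |U|=1: {6}:1
  |U|=2: {5,6}:1
  |U|=3: {3,5,6}:1  {4,5,6}:1
  |U|=4: {2,4,5,6}:1  {3,4,5,6}:2
  |U|=5: {2,3,4,5,6}:3
  start at 0(z): 3

3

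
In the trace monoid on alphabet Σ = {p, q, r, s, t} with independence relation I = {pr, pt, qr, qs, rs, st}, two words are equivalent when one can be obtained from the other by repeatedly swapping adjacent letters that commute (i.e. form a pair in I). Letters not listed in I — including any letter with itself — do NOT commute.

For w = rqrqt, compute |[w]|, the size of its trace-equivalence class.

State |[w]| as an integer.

#0=r has no predecessor
#1=q has no predecessor
#2=r depends on [0:r]
#3=q depends on [1:q]
#4=t depends on [2:r, 3:q]
sources: [0:r, 1:q]
N(rest) = Σ N(rest − s) over sources s of rest; N(one piece) = 1:
  size 1 → [4]=1
  size 2 → [2,4]=1  [3,4]=1
  size 3 → [0,2,4]=1  [1,3,4]=1  [2,3,4]=2
  first=0(r) contributes 3
  first=1(q) contributes 3
|[w]| = 6

6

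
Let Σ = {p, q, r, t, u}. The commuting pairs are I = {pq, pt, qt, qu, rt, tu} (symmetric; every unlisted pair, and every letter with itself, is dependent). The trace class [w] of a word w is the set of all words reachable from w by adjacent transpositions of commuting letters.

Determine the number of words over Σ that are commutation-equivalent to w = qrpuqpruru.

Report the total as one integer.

4

drop 0:q onto floor
drop 1:r onto {0:q}
drop 2:p onto {1:r}
drop 3:u onto {2:p}
drop 4:q onto {1:r}
drop 5:p onto {3:u}
drop 6:r onto {4:q, 5:p}
drop 7:u onto {6:r}
drop 8:r onto {7:u}
drop 9:u onto {8:r}
ground layer = {0:q}
drop-orders for the pieces not yet dropped (sum over which currently-grounded one goes next):
  1 to go: {9} 1
  2 to go: {8,9} 1
  3 to go: {7,8,9} 1
  4 to go: {6,7,8,9} 1
  5 to go: {4,6,7,8,9} 1  {5,6,7,8,9} 1
  6 to go: {3,5,6,7,8,9} 1  {4,5,6,7,8,9} 2
  7 to go: {2,3,5,6,7,8,9} 1  {3,4,5,6,7,8,9} 3
  8 to go: {2,3,4,5,6,7,8,9} 4
  if 0:q drops first: 4 orders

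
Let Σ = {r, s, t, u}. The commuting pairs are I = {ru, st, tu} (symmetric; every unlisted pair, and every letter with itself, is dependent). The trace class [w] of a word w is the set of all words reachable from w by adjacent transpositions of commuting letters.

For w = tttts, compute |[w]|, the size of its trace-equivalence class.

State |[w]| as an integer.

0(t) covers ∅
1(t) covers 0:t
2(t) covers 1:t
3(t) covers 2:t
4(s) covers ∅
floor of heap: 0:t, 4:s
completions by unplaced set U, small U first (add the entries for U minus each lowest piece of U):
  |U|=1: {3}:1  {4}:1
  |U|=2: {2,3}:1  {3,4}:2
  |U|=3: {1,2,3}:1  {2,3,4}:3
  start at 0(t): 4
  start at 4(s): 1
sum over floor = 5

5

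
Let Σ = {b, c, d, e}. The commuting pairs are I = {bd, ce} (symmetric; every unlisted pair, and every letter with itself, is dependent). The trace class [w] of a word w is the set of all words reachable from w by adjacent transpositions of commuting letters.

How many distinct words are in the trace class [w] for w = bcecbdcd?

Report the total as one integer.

6

0(b) covers ∅
1(c) covers 0:b
2(e) covers 0:b
3(c) covers 1:c
4(b) covers 2:e, 3:c
5(d) covers 2:e, 3:c
6(c) covers 4:b, 5:d
7(d) covers 6:c
floor of heap: 0:b
completions by unplaced set U, small U first (add the entries for U minus each lowest piece of U):
  |U|=1: {7}:1
  |U|=2: {6,7}:1
  |U|=3: {4,6,7}:1  {5,6,7}:1
  |U|=4: {4,5,6,7}:2
  |U|=5: {2,4,5,6,7}:2  {3,4,5,6,7}:2
  |U|=6: {1,3,4,5,6,7}:2  {2,3,4,5,6,7}:4
  start at 0(b): 6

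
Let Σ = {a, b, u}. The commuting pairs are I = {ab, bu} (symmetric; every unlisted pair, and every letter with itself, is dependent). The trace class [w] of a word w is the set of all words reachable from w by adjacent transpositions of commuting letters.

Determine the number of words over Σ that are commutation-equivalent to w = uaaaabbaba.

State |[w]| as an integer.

drop 0:u onto floor
drop 1:a onto {0:u}
drop 2:a onto {1:a}
drop 3:a onto {2:a}
drop 4:a onto {3:a}
drop 5:b onto floor
drop 6:b onto {5:b}
drop 7:a onto {4:a}
drop 8:b onto {6:b}
drop 9:a onto {7:a}
ground layer = {0:u, 5:b}
drop-orders for the pieces not yet dropped (sum over which currently-grounded one goes next):
  1 to go: {8} 1  {9} 1
  2 to go: {6,8} 1  {7,9} 1  {8,9} 2
  3 to go: {4,7,9} 1  {5,6,8} 1  {6,8,9} 3  {7,8,9} 3
  4 to go: {3,4,7,9} 1  {4,7,8,9} 4  {5,6,8,9} 4  {6,7,8,9} 6
  5 to go: {2,3,4,7,9} 1  {3,4,7,8,9} 5  {4,6,7,8,9} 10  {5,6,7,8,9} 10
  6 to go: {1,2,3,4,7,9} 1  {2,3,4,7,8,9} 6  {3,4,6,7,8,9} 15  {4,5,6,7,8,9} 20
  7 to go: {0,1,2,3,4,7,9} 1  {1,2,3,4,7,8,9} 7  {2,3,4,6,7,8,9} 21  {3,4,5,6,7,8,9} 35
  8 to go: {0,1,2,3,4,7,8,9} 8  {1,2,3,4,6,7,8,9} 28  {2,3,4,5,6,7,8,9} 56
  if 0:u drops first: 84 orders
  if 5:b drops first: 36 orders
heap linearizations: 120

120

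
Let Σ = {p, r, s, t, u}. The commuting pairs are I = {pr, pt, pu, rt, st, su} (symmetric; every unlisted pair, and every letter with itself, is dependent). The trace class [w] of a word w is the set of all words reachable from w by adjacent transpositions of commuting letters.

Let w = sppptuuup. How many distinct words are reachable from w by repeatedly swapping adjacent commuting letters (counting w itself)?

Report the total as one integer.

126

0(s) covers ∅
1(p) covers 0:s
2(p) covers 1:p
3(p) covers 2:p
4(t) covers ∅
5(u) covers 4:t
6(u) covers 5:u
7(u) covers 6:u
8(p) covers 3:p
floor of heap: 0:s, 4:t
completions by unplaced set U, small U first (add the entries for U minus each lowest piece of U):
  |U|=1: {7}:1  {8}:1
  |U|=2: {3,8}:1  {6,7}:1  {7,8}:2
  |U|=3: {2,3,8}:1  {3,7,8}:3  {5,6,7}:1  {6,7,8}:3
  |U|=4: {1,2,3,8}:1  {2,3,7,8}:4  {3,6,7,8}:6  {4,5,6,7}:1  {5,6,7,8}:4
  |U|=5: {0,1,2,3,8}:1  {1,2,3,7,8}:5  {2,3,6,7,8}:10  {3,5,6,7,8}:10  {4,5,6,7,8}:5
  |U|=6: {0,1,2,3,7,8}:6  {1,2,3,6,7,8}:15  {2,3,5,6,7,8}:20  {3,4,5,6,7,8}:15
  |U|=7: {0,1,2,3,6,7,8}:21  {1,2,3,5,6,7,8}:35  {2,3,4,5,6,7,8}:35
  start at 0(s): 70
  start at 4(t): 56
sum over floor = 126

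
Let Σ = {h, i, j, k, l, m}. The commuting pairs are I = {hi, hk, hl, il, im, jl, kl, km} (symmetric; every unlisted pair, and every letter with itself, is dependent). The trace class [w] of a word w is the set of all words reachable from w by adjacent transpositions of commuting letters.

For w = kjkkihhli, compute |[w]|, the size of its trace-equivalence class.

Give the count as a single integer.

#0=k has no predecessor
#1=j depends on [0:k]
#2=k depends on [1:j]
#3=k depends on [2:k]
#4=i depends on [3:k]
#5=h depends on [1:j]
#6=h depends on [5:h]
#7=l has no predecessor
#8=i depends on [4:i]
sources: [0:k, 7:l]
N(rest) = Σ N(rest − s) over sources s of rest; N(one piece) = 1:
  size 1 → [6]=1  [7]=1  [8]=1
  size 2 → [4,8]=1  [5,6]=1  [6,7]=2  [6,8]=2  [7,8]=2
  size 3 → [3,4,8]=1  [4,6,8]=3  [4,7,8]=3  [5,6,7]=3  [5,6,8]=3  [6,7,8]=6
  size 4 → [2,3,4,8]=1  [3,4,6,8]=4  [3,4,7,8]=4  [4,5,6,8]=6  [4,6,7,8]=12  [5,6,7,8]=12
  size 5 → [2,3,4,6,8]=5  [2,3,4,7,8]=5  [3,4,5,6,8]=10  [3,4,6,7,8]=20  [4,5,6,7,8]=30
  size 6 → [2,3,4,5,6,8]=15  [2,3,4,6,7,8]=30  [3,4,5,6,7,8]=60
  size 7 → [1,2,3,4,5,6,8]=15  [2,3,4,5,6,7,8]=105
  first=0(k) contributes 120
  first=7(l) contributes 15
|[w]| = 135

135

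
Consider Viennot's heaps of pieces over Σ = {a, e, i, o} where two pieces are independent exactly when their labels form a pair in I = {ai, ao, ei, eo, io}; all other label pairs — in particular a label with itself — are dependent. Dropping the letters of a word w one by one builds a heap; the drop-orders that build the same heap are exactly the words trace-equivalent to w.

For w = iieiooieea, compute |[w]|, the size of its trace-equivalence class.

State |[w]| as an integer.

3150

drop 0:i onto floor
drop 1:i onto {0:i}
drop 2:e onto floor
drop 3:i onto {1:i}
drop 4:o onto floor
drop 5:o onto {4:o}
drop 6:i onto {3:i}
drop 7:e onto {2:e}
drop 8:e onto {7:e}
drop 9:a onto {8:e}
ground layer = {0:i, 2:e, 4:o}
drop-orders for the pieces not yet dropped (sum over which currently-grounded one goes next):
  1 to go: {5} 1  {6} 1  {9} 1
  2 to go: {3,6} 1  {4,5} 1  {5,6} 2  {5,9} 2  {6,9} 2  {8,9} 1
  3 to go: {1,3,6} 1  {3,5,6} 3  {3,6,9} 3  {4,5,6} 3  {4,5,9} 3  {5,6,9} 6  {5,8,9} 3  {6,8,9} 3  {7,8,9} 1
  4 to go: {0,1,3,6} 1  {1,3,5,6} 4  {1,3,6,9} 4  {2,7,8,9} 1  {3,4,5,6} 6  {3,5,6,9} 12  {3,6,8,9} 6  {4,5,6,9} 12  {4,5,8,9} 6  {5,6,8,9} 12  {5,7,8,9} 4  {6,7,8,9} 4
  5 to go: {0,1,3,5,6} 5  {0,1,3,6,9} 5  {1,3,4,5,6} 10  {1,3,5,6,9} 20  {1,3,6,8,9} 10  {2,5,7,8,9} 5  {2,6,7,8,9} 5  {3,4,5,6,9} 30  {3,5,6,8,9} 30  {3,6,7,8,9} 10  {4,5,6,8,9} 30  {4,5,7,8,9} 10  {5,6,7,8,9} 20
  6 to go: {0,1,3,4,5,6} 15  {0,1,3,5,6,9} 30  {0,1,3,6,8,9} 15  {1,3,4,5,6,9} 60  {1,3,5,6,8,9} 60  {1,3,6,7,8,9} 20  {2,3,6,7,8,9} 15  {2,4,5,7,8,9} 15  {2,5,6,7,8,9} 30  {3,4,5,6,8,9} 90  {3,5,6,7,8,9} 60  {4,5,6,7,8,9} 60
  7 to go: {0,1,3,4,5,6,9} 105  {0,1,3,5,6,8,9} 105  {0,1,3,6,7,8,9} 35  {1,2,3,6,7,8,9} 35  {1,3,4,5,6,8,9} 210  {1,3,5,6,7,8,9} 140  {2,3,5,6,7,8,9} 105  {2,4,5,6,7,8,9} 105  {3,4,5,6,7,8,9} 210
  8 to go: {0,1,2,3,6,7,8,9} 70  {0,1,3,4,5,6,8,9} 420  {0,1,3,5,6,7,8,9} 280  {1,2,3,5,6,7,8,9} 280  {1,3,4,5,6,7,8,9} 560  {2,3,4,5,6,7,8,9} 420
  if 0:i drops first: 1260 orders
  if 2:e drops first: 1260 orders
  if 4:o drops first: 630 orders
heap linearizations: 3150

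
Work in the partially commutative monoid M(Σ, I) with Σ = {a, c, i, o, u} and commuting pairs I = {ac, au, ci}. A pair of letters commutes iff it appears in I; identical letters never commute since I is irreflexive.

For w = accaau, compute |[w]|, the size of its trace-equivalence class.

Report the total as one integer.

piece 0:a — minimal
piece 1:c — minimal
piece 2:c rests on {1:c}
piece 3:a rests on {0:a}
piece 4:a rests on {3:a}
piece 5:u rests on {2:c}
minimal pieces: {0:a, 1:c}
ways to finish when only these pieces remain (= sum over removing one remaining piece with nothing left below it):
  1 left: {4}→1  {5}→1
  2 left: {2,5}→1  {3,4}→1  {4,5}→2
  3 left: {0,3,4}→1  {1,2,5}→1  {2,4,5}→3  {3,4,5}→3
  4 left: {0,3,4,5}→4  {1,2,4,5}→4  {2,3,4,5}→6
  placing 0:a first → 10 extensions
  placing 1:c first → 10 extensions
total linear extensions = 20

20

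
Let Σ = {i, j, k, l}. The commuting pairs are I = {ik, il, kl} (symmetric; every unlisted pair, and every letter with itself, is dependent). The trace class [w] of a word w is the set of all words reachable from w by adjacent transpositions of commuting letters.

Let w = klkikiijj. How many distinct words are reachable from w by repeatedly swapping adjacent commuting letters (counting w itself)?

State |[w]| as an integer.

0(k) covers ∅
1(l) covers ∅
2(k) covers 0:k
3(i) covers ∅
4(k) covers 2:k
5(i) covers 3:i
6(i) covers 5:i
7(j) covers 1:l, 4:k, 6:i
8(j) covers 7:j
floor of heap: 0:k, 1:l, 3:i
completions by unplaced set U, small U first (add the entries for U minus each lowest piece of U):
  |U|=1: {8}:1
  |U|=2: {7,8}:1
  |U|=3: {1,7,8}:1  {4,7,8}:1  {6,7,8}:1
  |U|=4: {1,4,7,8}:2  {1,6,7,8}:2  {2,4,7,8}:1  {4,6,7,8}:2  {5,6,7,8}:1
  |U|=5: {0,2,4,7,8}:1  {1,2,4,7,8}:3  {1,4,6,7,8}:6  {1,5,6,7,8}:3  {2,4,6,7,8}:3  {3,5,6,7,8}:1  {4,5,6,7,8}:3
  |U|=6: {0,1,2,4,7,8}:4  {0,2,4,6,7,8}:4  {1,2,4,6,7,8}:12  {1,3,5,6,7,8}:4  {1,4,5,6,7,8}:12  {2,4,5,6,7,8}:6  {3,4,5,6,7,8}:4
  |U|=7: {0,1,2,4,6,7,8}:20  {0,2,4,5,6,7,8}:10  {1,2,4,5,6,7,8}:30  {1,3,4,5,6,7,8}:20  {2,3,4,5,6,7,8}:10
  start at 0(k): 60
  start at 1(l): 20
  start at 3(i): 60
sum over floor = 140

140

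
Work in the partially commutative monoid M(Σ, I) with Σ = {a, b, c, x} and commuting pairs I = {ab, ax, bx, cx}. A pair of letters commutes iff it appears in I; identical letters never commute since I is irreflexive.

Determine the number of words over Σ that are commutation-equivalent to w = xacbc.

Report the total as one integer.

5

drop 0:x onto floor
drop 1:a onto floor
drop 2:c onto {1:a}
drop 3:b onto {2:c}
drop 4:c onto {3:b}
ground layer = {0:x, 1:a}
drop-orders for the pieces not yet dropped (sum over which currently-grounded one goes next):
  1 to go: {0} 1  {4} 1
  2 to go: {0,4} 2  {3,4} 1
  3 to go: {0,3,4} 3  {2,3,4} 1
  if 0:x drops first: 1 orders
  if 1:a drops first: 4 orders
heap linearizations: 5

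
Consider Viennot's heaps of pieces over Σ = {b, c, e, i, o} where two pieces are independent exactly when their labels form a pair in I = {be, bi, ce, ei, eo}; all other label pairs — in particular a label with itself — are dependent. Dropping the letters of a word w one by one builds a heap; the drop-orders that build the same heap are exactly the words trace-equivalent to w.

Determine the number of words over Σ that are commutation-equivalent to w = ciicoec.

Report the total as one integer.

7

#0=c has no predecessor
#1=i depends on [0:c]
#2=i depends on [1:i]
#3=c depends on [2:i]
#4=o depends on [3:c]
#5=e has no predecessor
#6=c depends on [4:o]
sources: [0:c, 5:e]
N(rest) = Σ N(rest − s) over sources s of rest; N(one piece) = 1:
  size 1 → [5]=1  [6]=1
  size 2 → [4,6]=1  [5,6]=2
  size 3 → [3,4,6]=1  [4,5,6]=3
  size 4 → [2,3,4,6]=1  [3,4,5,6]=4
  size 5 → [1,2,3,4,6]=1  [2,3,4,5,6]=5
  first=0(c) contributes 6
  first=5(e) contributes 1
|[w]| = 7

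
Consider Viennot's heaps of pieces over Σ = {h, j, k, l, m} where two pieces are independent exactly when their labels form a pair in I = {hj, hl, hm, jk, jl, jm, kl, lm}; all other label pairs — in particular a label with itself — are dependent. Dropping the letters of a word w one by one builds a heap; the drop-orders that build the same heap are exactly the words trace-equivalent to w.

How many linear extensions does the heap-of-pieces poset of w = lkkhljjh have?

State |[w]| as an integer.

0(l) covers ∅
1(k) covers ∅
2(k) covers 1:k
3(h) covers 2:k
4(l) covers 0:l
5(j) covers ∅
6(j) covers 5:j
7(h) covers 3:h
floor of heap: 0:l, 1:k, 5:j
completions by unplaced set U, small U first (add the entries for U minus each lowest piece of U):
  |U|=1: {4}:1  {6}:1  {7}:1
  |U|=2: {0,4}:1  {3,7}:1  {4,6}:2  {4,7}:2  {5,6}:1  {6,7}:2
  |U|=3: {0,4,6}:3  {0,4,7}:3  {2,3,7}:1  {3,4,7}:3  {3,6,7}:3  {4,5,6}:3  {4,6,7}:6  {5,6,7}:3
  |U|=4: {0,3,4,7}:6  {0,4,5,6}:6  {0,4,6,7}:12  {1,2,3,7}:1  {2,3,4,7}:4  {2,3,6,7}:4  {3,4,6,7}:12  {3,5,6,7}:6  {4,5,6,7}:12
  |U|=5: {0,2,3,4,7}:10  {0,3,4,6,7}:30  {0,4,5,6,7}:30  {1,2,3,4,7}:5  {1,2,3,6,7}:5  {2,3,4,6,7}:20  {2,3,5,6,7}:10  {3,4,5,6,7}:30
  |U|=6: {0,1,2,3,4,7}:15  {0,2,3,4,6,7}:60  {0,3,4,5,6,7}:90  {1,2,3,4,6,7}:30  {1,2,3,5,6,7}:15  {2,3,4,5,6,7}:60
  start at 0(l): 105
  start at 1(k): 210
  start at 5(j): 105
sum over floor = 420

420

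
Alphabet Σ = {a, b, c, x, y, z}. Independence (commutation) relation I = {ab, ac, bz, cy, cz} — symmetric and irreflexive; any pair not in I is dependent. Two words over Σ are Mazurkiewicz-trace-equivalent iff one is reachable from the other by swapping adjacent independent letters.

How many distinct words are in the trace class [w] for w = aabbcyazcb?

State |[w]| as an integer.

165

0(a) covers ∅
1(a) covers 0:a
2(b) covers ∅
3(b) covers 2:b
4(c) covers 3:b
5(y) covers 1:a, 3:b
6(a) covers 5:y
7(z) covers 6:a
8(c) covers 4:c
9(b) covers 5:y, 8:c
floor of heap: 0:a, 2:b
completions by unplaced set U, small U first (add the entries for U minus each lowest piece of U):
  |U|=1: {7}:1  {9}:1
  |U|=2: {6,7}:1  {7,9}:2  {8,9}:1
  |U|=3: {4,8,9}:1  {6,7,9}:3  {7,8,9}:3
  |U|=4: {4,7,8,9}:4  {5,6,7,9}:3  {6,7,8,9}:6
  |U|=5: {1,5,6,7,9}:3  {4,6,7,8,9}:10  {5,6,7,8,9}:9
  |U|=6: {0,1,5,6,7,9}:3  {1,5,6,7,8,9}:12  {4,5,6,7,8,9}:19
  |U|=7: {0,1,5,6,7,8,9}:15  {1,4,5,6,7,8,9}:31  {3,4,5,6,7,8,9}:19
  |U|=8: {0,1,4,5,6,7,8,9}:46  {1,3,4,5,6,7,8,9}:50  {2,3,4,5,6,7,8,9}:19
  start at 0(a): 69
  start at 2(b): 96
sum over floor = 165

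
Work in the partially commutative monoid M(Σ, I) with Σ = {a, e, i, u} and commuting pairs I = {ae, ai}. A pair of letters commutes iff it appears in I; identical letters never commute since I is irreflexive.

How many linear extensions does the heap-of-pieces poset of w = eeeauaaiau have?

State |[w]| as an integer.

piece 0:e — minimal
piece 1:e rests on {0:e}
piece 2:e rests on {1:e}
piece 3:a — minimal
piece 4:u rests on {2:e, 3:a}
piece 5:a rests on {4:u}
piece 6:a rests on {5:a}
piece 7:i rests on {4:u}
piece 8:a rests on {6:a}
piece 9:u rests on {7:i, 8:a}
minimal pieces: {0:e, 3:a}
ways to finish when only these pieces remain (= sum over removing one remaining piece with nothing left below it):
  1 left: {9}→1
  2 left: {7,9}→1  {8,9}→1
  3 left: {6,8,9}→1  {7,8,9}→2
  4 left: {5,6,8,9}→1  {6,7,8,9}→3
  5 left: {5,6,7,8,9}→4
  6 left: {4,5,6,7,8,9}→4
  7 left: {2,4,5,6,7,8,9}→4  {3,4,5,6,7,8,9}→4
  8 left: {1,2,4,5,6,7,8,9}→4  {2,3,4,5,6,7,8,9}→8
  placing 0:e first → 12 extensions
  placing 3:a first → 4 extensions
total linear extensions = 16

16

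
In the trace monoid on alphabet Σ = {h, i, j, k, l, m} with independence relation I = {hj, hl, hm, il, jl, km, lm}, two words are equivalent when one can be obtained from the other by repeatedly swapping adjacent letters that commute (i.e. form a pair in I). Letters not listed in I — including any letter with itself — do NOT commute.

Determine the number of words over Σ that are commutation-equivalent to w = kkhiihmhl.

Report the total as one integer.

21

0(k) covers ∅
1(k) covers 0:k
2(h) covers 1:k
3(i) covers 2:h
4(i) covers 3:i
5(h) covers 4:i
6(m) covers 4:i
7(h) covers 5:h
8(l) covers 1:k
floor of heap: 0:k
completions by unplaced set U, small U first (add the entries for U minus each lowest piece of U):
  |U|=1: {6}:1  {7}:1  {8}:1
  |U|=2: {5,7}:1  {6,7}:2  {6,8}:2  {7,8}:2
  |U|=3: {5,6,7}:3  {5,7,8}:3  {6,7,8}:6
  |U|=4: {4,5,6,7}:3  {5,6,7,8}:12
  |U|=5: {3,4,5,6,7}:3  {4,5,6,7,8}:15
  |U|=6: {2,3,4,5,6,7}:3  {3,4,5,6,7,8}:18
  |U|=7: {2,3,4,5,6,7,8}:21
  start at 0(k): 21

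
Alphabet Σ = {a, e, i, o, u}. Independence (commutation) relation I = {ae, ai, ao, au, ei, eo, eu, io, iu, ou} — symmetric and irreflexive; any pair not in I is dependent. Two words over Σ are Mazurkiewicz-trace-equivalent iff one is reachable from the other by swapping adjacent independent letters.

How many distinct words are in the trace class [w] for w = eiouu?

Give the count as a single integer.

60

#0=e has no predecessor
#1=i has no predecessor
#2=o has no predecessor
#3=u has no predecessor
#4=u depends on [3:u]
sources: [0:e, 1:i, 2:o, 3:u]
N(rest) = Σ N(rest − s) over sources s of rest; N(one piece) = 1:
  size 1 → [0]=1  [1]=1  [2]=1  [4]=1
  size 2 → [0,1]=2  [0,2]=2  [0,4]=2  [1,2]=2  [1,4]=2  [2,4]=2  [3,4]=1
  size 3 → [0,1,2]=6  [0,1,4]=6  [0,2,4]=6  [0,3,4]=3  [1,2,4]=6  [1,3,4]=3  [2,3,4]=3
  first=0(e) contributes 12
  first=1(i) contributes 12
  first=2(o) contributes 12
  first=3(u) contributes 24
|[w]| = 60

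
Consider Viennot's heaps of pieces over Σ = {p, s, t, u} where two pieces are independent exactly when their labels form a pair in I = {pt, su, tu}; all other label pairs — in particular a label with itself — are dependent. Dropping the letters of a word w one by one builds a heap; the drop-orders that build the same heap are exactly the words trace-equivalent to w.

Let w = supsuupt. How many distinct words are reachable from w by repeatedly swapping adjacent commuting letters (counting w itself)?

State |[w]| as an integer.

drop 0:s onto floor
drop 1:u onto floor
drop 2:p onto {0:s, 1:u}
drop 3:s onto {2:p}
drop 4:u onto {2:p}
drop 5:u onto {4:u}
drop 6:p onto {3:s, 5:u}
drop 7:t onto {3:s}
ground layer = {0:s, 1:u}
drop-orders for the pieces not yet dropped (sum over which currently-grounded one goes next):
  1 to go: {6} 1  {7} 1
  2 to go: {5,6} 1  {6,7} 2
  3 to go: {3,6,7} 2  {4,5,6} 1  {5,6,7} 3
  4 to go: {3,5,6,7} 5  {4,5,6,7} 4
  5 to go: {3,4,5,6,7} 9
  6 to go: {2,3,4,5,6,7} 9
  if 0:s drops first: 9 orders
  if 1:u drops first: 9 orders
heap linearizations: 18

18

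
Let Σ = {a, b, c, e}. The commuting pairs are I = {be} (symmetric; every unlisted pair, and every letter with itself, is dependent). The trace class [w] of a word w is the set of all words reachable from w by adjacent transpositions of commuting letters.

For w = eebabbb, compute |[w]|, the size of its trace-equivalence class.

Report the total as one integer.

3

drop 0:e onto floor
drop 1:e onto {0:e}
drop 2:b onto floor
drop 3:a onto {1:e, 2:b}
drop 4:b onto {3:a}
drop 5:b onto {4:b}
drop 6:b onto {5:b}
ground layer = {0:e, 2:b}
drop-orders for the pieces not yet dropped (sum over which currently-grounded one goes next):
  1 to go: {6} 1
  2 to go: {5,6} 1
  3 to go: {4,5,6} 1
  4 to go: {3,4,5,6} 1
  5 to go: {1,3,4,5,6} 1  {2,3,4,5,6} 1
  if 0:e drops first: 2 orders
  if 2:b drops first: 1 orders
heap linearizations: 3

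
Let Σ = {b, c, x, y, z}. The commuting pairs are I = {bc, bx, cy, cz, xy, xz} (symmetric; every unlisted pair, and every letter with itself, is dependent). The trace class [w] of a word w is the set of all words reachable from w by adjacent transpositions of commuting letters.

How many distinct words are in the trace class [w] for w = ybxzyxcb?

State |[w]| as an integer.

#0=y has no predecessor
#1=b depends on [0:y]
#2=x has no predecessor
#3=z depends on [1:b]
#4=y depends on [3:z]
#5=x depends on [2:x]
#6=c depends on [5:x]
#7=b depends on [4:y]
sources: [0:y, 2:x]
N(rest) = Σ N(rest − s) over sources s of rest; N(one piece) = 1:
  size 1 → [6]=1  [7]=1
  size 2 → [4,7]=1  [5,6]=1  [6,7]=2
  size 3 → [2,5,6]=1  [3,4,7]=1  [4,6,7]=3  [5,6,7]=3
  size 4 → [1,3,4,7]=1  [2,5,6,7]=4  [3,4,6,7]=4  [4,5,6,7]=6
  size 5 → [0,1,3,4,7]=1  [1,3,4,6,7]=5  [2,4,5,6,7]=10  [3,4,5,6,7]=10
  size 6 → [0,1,3,4,6,7]=6  [1,3,4,5,6,7]=15  [2,3,4,5,6,7]=20
  first=0(y) contributes 35
  first=2(x) contributes 21
|[w]| = 56

56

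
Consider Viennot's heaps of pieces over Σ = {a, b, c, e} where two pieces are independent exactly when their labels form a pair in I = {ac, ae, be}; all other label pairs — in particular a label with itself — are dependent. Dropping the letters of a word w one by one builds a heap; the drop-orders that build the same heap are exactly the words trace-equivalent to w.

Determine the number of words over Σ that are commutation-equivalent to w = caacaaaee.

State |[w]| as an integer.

#0=c has no predecessor
#1=a has no predecessor
#2=a depends on [1:a]
#3=c depends on [0:c]
#4=a depends on [2:a]
#5=a depends on [4:a]
#6=a depends on [5:a]
#7=e depends on [3:c]
#8=e depends on [7:e]
sources: [0:c, 1:a]
N(rest) = Σ N(rest − s) over sources s of rest; N(one piece) = 1:
  size 1 → [6]=1  [8]=1
  size 2 → [5,6]=1  [6,8]=2  [7,8]=1
  size 3 → [3,7,8]=1  [4,5,6]=1  [5,6,8]=3  [6,7,8]=3
  size 4 → [0,3,7,8]=1  [2,4,5,6]=1  [3,6,7,8]=4  [4,5,6,8]=4  [5,6,7,8]=6
  size 5 → [0,3,6,7,8]=5  [1,2,4,5,6]=1  [2,4,5,6,8]=5  [3,5,6,7,8]=10  [4,5,6,7,8]=10
  size 6 → [0,3,5,6,7,8]=15  [1,2,4,5,6,8]=6  [2,4,5,6,7,8]=15  [3,4,5,6,7,8]=20
  size 7 → [0,3,4,5,6,7,8]=35  [1,2,4,5,6,7,8]=21  [2,3,4,5,6,7,8]=35
  first=0(c) contributes 56
  first=1(a) contributes 70
|[w]| = 126

126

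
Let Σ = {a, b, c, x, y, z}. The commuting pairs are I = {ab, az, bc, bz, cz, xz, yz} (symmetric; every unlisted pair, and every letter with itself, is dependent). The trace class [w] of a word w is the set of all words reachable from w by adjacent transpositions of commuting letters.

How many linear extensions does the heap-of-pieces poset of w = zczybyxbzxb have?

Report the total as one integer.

0(z) covers ∅
1(c) covers ∅
2(z) covers 0:z
3(y) covers 1:c
4(b) covers 3:y
5(y) covers 4:b
6(x) covers 5:y
7(b) covers 6:x
8(z) covers 2:z
9(x) covers 7:b
10(b) covers 9:x
floor of heap: 0:z, 1:c
completions by unplaced set U, small U first (add the entries for U minus each lowest piece of U):
  |U|=1: {8}:1  {10}:1
  |U|=2: {2,8}:1  {8,10}:2  {9,10}:1
  |U|=3: {0,2,8}:1  {2,8,10}:3  {7,9,10}:1  {8,9,10}:3
  |U|=4: {0,2,8,10}:4  {2,8,9,10}:6  {6,7,9,10}:1  {7,8,9,10}:4
  |U|=5: {0,2,8,9,10}:10  {2,7,8,9,10}:10  {5,6,7,9,10}:1  {6,7,8,9,10}:5
  |U|=6: {0,2,7,8,9,10}:20  {2,6,7,8,9,10}:15  {4,5,6,7,9,10}:1  {5,6,7,8,9,10}:6
  |U|=7: {0,2,6,7,8,9,10}:35  {2,5,6,7,8,9,10}:21  {3,4,5,6,7,9,10}:1  {4,5,6,7,8,9,10}:7
  |U|=8: {0,2,5,6,7,8,9,10}:56  {1,3,4,5,6,7,9,10}:1  {2,4,5,6,7,8,9,10}:28  {3,4,5,6,7,8,9,10}:8
  |U|=9: {0,2,4,5,6,7,8,9,10}:84  {1,3,4,5,6,7,8,9,10}:9  {2,3,4,5,6,7,8,9,10}:36
  start at 0(z): 45
  start at 1(c): 120
sum over floor = 165

165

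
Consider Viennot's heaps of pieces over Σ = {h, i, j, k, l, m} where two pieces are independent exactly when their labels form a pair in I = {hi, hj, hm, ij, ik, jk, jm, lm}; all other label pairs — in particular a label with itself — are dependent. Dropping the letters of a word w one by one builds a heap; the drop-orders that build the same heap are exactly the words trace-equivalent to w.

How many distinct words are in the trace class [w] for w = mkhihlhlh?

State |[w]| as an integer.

0(m) covers ∅
1(k) covers 0:m
2(h) covers 1:k
3(i) covers 0:m
4(h) covers 2:h
5(l) covers 3:i, 4:h
6(h) covers 5:l
7(l) covers 6:h
8(h) covers 7:l
floor of heap: 0:m
completions by unplaced set U, small U first (add the entries for U minus each lowest piece of U):
  |U|=1: {8}:1
  |U|=2: {7,8}:1
  |U|=3: {6,7,8}:1
  |U|=4: {5,6,7,8}:1
  |U|=5: {3,5,6,7,8}:1  {4,5,6,7,8}:1
  |U|=6: {2,4,5,6,7,8}:1  {3,4,5,6,7,8}:2
  |U|=7: {1,2,4,5,6,7,8}:1  {2,3,4,5,6,7,8}:3
  start at 0(m): 4

4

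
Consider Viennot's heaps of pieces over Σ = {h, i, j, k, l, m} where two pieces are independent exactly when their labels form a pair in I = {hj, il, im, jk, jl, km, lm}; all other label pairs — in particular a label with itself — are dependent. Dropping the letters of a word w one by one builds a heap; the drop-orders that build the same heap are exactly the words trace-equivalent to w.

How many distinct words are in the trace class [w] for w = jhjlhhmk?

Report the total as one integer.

36

0(j) covers ∅
1(h) covers ∅
2(j) covers 0:j
3(l) covers 1:h
4(h) covers 3:l
5(h) covers 4:h
6(m) covers 2:j, 5:h
7(k) covers 5:h
floor of heap: 0:j, 1:h
completions by unplaced set U, small U first (add the entries for U minus each lowest piece of U):
  |U|=1: {6}:1  {7}:1
  |U|=2: {2,6}:1  {6,7}:2
  |U|=3: {0,2,6}:1  {2,6,7}:3  {5,6,7}:2
  |U|=4: {0,2,6,7}:4  {2,5,6,7}:5  {4,5,6,7}:2
  |U|=5: {0,2,5,6,7}:9  {2,4,5,6,7}:7  {3,4,5,6,7}:2
  |U|=6: {0,2,4,5,6,7}:16  {1,3,4,5,6,7}:2  {2,3,4,5,6,7}:9
  start at 0(j): 11
  start at 1(h): 25
sum over floor = 36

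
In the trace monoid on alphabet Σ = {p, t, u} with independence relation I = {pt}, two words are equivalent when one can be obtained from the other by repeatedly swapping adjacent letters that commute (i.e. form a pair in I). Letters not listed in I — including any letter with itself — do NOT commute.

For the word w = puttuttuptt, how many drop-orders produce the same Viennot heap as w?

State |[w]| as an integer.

piece 0:p — minimal
piece 1:u rests on {0:p}
piece 2:t rests on {1:u}
piece 3:t rests on {2:t}
piece 4:u rests on {3:t}
piece 5:t rests on {4:u}
piece 6:t rests on {5:t}
piece 7:u rests on {6:t}
piece 8:p rests on {7:u}
piece 9:t rests on {7:u}
piece 10:t rests on {9:t}
minimal pieces: {0:p}
ways to finish when only these pieces remain (= sum over removing one remaining piece with nothing left below it):
  1 left: {8}→1  {10}→1
  2 left: {8,10}→2  {9,10}→1
  3 left: {8,9,10}→3
  4 left: {7,8,9,10}→3
  5 left: {6,7,8,9,10}→3
  6 left: {5,6,7,8,9,10}→3
  7 left: {4,5,6,7,8,9,10}→3
  8 left: {3,4,5,6,7,8,9,10}→3
  9 left: {2,3,4,5,6,7,8,9,10}→3
  placing 0:p first → 3 extensions

3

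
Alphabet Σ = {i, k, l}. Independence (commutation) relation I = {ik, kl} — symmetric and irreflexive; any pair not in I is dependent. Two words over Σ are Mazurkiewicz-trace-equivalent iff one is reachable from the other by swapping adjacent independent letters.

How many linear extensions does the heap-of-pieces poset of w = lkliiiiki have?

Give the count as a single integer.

#0=l has no predecessor
#1=k has no predecessor
#2=l depends on [0:l]
#3=i depends on [2:l]
#4=i depends on [3:i]
#5=i depends on [4:i]
#6=i depends on [5:i]
#7=k depends on [1:k]
#8=i depends on [6:i]
sources: [0:l, 1:k]
N(rest) = Σ N(rest − s) over sources s of rest; N(one piece) = 1:
  size 1 → [7]=1  [8]=1
  size 2 → [1,7]=1  [6,8]=1  [7,8]=2
  size 3 → [1,7,8]=3  [5,6,8]=1  [6,7,8]=3
  size 4 → [1,6,7,8]=6  [4,5,6,8]=1  [5,6,7,8]=4
  size 5 → [1,5,6,7,8]=10  [3,4,5,6,8]=1  [4,5,6,7,8]=5
  size 6 → [1,4,5,6,7,8]=15  [2,3,4,5,6,8]=1  [3,4,5,6,7,8]=6
  size 7 → [0,2,3,4,5,6,8]=1  [1,3,4,5,6,7,8]=21  [2,3,4,5,6,7,8]=7
  first=0(l) contributes 28
  first=1(k) contributes 8
|[w]| = 36

36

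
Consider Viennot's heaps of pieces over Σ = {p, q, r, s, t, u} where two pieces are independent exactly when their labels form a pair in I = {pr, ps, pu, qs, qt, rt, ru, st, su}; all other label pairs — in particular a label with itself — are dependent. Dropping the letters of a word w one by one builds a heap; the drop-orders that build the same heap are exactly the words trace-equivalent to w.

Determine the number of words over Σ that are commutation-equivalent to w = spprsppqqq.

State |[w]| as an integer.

#0=s has no predecessor
#1=p has no predecessor
#2=p depends on [1:p]
#3=r depends on [0:s]
#4=s depends on [3:r]
#5=p depends on [2:p]
#6=p depends on [5:p]
#7=q depends on [3:r, 6:p]
#8=q depends on [7:q]
#9=q depends on [8:q]
sources: [0:s, 1:p]
N(rest) = Σ N(rest − s) over sources s of rest; N(one piece) = 1:
  size 1 → [4]=1  [9]=1
  size 2 → [4,9]=2  [8,9]=1
  size 3 → [4,8,9]=3  [7,8,9]=1
  size 4 → [4,7,8,9]=4  [6,7,8,9]=1
  size 5 → [3,4,7,8,9]=4  [4,6,7,8,9]=5  [5,6,7,8,9]=1
  size 6 → [0,3,4,7,8,9]=4  [2,5,6,7,8,9]=1  [3,4,6,7,8,9]=9  [4,5,6,7,8,9]=6
  size 7 → [0,3,4,6,7,8,9]=13  [1,2,5,6,7,8,9]=1  [2,4,5,6,7,8,9]=7  [3,4,5,6,7,8,9]=15
  size 8 → [0,3,4,5,6,7,8,9]=28  [1,2,4,5,6,7,8,9]=8  [2,3,4,5,6,7,8,9]=22
  first=0(s) contributes 30
  first=1(p) contributes 50
|[w]| = 80

80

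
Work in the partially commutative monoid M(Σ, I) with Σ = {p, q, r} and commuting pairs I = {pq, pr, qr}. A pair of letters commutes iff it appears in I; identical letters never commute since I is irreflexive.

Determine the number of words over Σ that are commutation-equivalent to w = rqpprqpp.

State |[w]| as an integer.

piece 0:r — minimal
piece 1:q — minimal
piece 2:p — minimal
piece 3:p rests on {2:p}
piece 4:r rests on {0:r}
piece 5:q rests on {1:q}
piece 6:p rests on {3:p}
piece 7:p rests on {6:p}
minimal pieces: {0:r, 1:q, 2:p}
ways to finish when only these pieces remain (= sum over removing one remaining piece with nothing left below it):
  1 left: {4}→1  {5}→1  {7}→1
  2 left: {0,4}→1  {1,5}→1  {4,5}→2  {4,7}→2  {5,7}→2  {6,7}→1
  3 left: {0,4,5}→3  {0,4,7}→3  {1,4,5}→3  {1,5,7}→3  {3,6,7}→1  {4,5,7}→6  {4,6,7}→3  {5,6,7}→3
  4 left: {0,1,4,5}→6  {0,4,5,7}→12  {0,4,6,7}→6  {1,4,5,7}→12  {1,5,6,7}→6  {2,3,6,7}→1  {3,4,6,7}→4  {3,5,6,7}→4  {4,5,6,7}→12
  5 left: {0,1,4,5,7}→30  {0,3,4,6,7}→10  {0,4,5,6,7}→30  {1,3,5,6,7}→10  {1,4,5,6,7}→30  {2,3,4,6,7}→5  {2,3,5,6,7}→5  {3,4,5,6,7}→20
  6 left: {0,1,4,5,6,7}→90  {0,2,3,4,6,7}→15  {0,3,4,5,6,7}→60  {1,2,3,5,6,7}→15  {1,3,4,5,6,7}→60  {2,3,4,5,6,7}→30
  placing 0:r first → 105 extensions
  placing 1:q first → 105 extensions
  placing 2:p first → 210 extensions
total linear extensions = 420

420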